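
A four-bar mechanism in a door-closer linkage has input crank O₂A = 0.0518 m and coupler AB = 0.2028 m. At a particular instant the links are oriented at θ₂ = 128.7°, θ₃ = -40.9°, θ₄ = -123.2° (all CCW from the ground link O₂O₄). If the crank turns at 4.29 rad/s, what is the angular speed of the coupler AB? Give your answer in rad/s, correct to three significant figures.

1.05

ω₂ = 4.29 rad/s
Differentiating the loop-closure r₂e^{iθ₂}+r₃e^{iθ₃}=r₁+r₄e^{iθ₄} gives r₂ω₂e^{iθ₂}+r₃ω₃e^{iθ₃}=r₄ω₄e^{iθ₄}.
Eliminating the other unknown: ω₃ = r₂ω₂ sin(θ₄−θ₂) / [r₃ sin(θ₃−θ₄)].
Numerator sine = +0.95052; denominator sine = +0.99098.
Result = 0.0518·4.29·(+0.95052) / (0.2028·(+0.99098)) = +1.051 rad/s; magnitude 1.051 rad/s.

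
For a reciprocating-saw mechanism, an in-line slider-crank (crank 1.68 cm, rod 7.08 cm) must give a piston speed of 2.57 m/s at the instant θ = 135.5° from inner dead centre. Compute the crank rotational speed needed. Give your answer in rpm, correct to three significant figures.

For an in-line slider-crank, |v_piston| = rω|sinθ|·[1 + r cosθ/√(L² − r² sin²θ)].
With r = 0.0168 m, L = 0.0708 m, θ = 135.5°: the bracketed kinematic factor |dx/dθ| = 0.0097542 m.
ω = v/|dx/dθ| = 2.57/0.0097542 = 263.48 rad/s.
N = 60ω/(2π) = 2516 rpm.

2520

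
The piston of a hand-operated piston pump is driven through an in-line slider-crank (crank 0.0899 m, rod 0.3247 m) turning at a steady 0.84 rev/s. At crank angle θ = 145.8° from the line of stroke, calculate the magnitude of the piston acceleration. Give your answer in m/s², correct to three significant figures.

1.80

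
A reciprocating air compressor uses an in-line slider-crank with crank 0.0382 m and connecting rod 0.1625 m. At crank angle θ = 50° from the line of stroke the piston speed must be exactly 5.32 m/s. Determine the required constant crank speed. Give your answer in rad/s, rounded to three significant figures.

For an in-line slider-crank, |v_piston| = rω|sinθ|·[1 + r cosθ/√(L² − r² sin²θ)].
With r = 0.0382 m, L = 0.1625 m, θ = 50°: the bracketed kinematic factor |dx/dθ| = 0.033758 m.
ω = v/|dx/dθ| = 5.32/0.033758 = 157.59 rad/s.

158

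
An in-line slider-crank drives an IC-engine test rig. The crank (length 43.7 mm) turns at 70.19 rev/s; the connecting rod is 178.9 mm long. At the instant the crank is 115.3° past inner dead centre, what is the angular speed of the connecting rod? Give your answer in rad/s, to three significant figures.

ω = 441 rad/s (converted from 70.19 rev/s).
The rod makes angle φ with the slider axis where L sinφ = r sinθ; differentiating, L cosφ·φ̇ = r ω cosθ.
L cosφ = √(L² − r² sin²θ) = 0.17448 m.
|ω_rod| = r ω |cosθ| / √(L² − r² sin²θ) = 0.0437·441·0.42736/0.17448 = 47.204 rad/s.

47.2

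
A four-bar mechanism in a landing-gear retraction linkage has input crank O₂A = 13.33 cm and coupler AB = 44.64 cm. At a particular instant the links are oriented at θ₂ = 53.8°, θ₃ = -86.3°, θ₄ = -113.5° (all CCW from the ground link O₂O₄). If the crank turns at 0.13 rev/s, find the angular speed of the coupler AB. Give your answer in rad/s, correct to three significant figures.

0.117

ω₂ = 0.8168 rad/s (from 0.13 rev/s).
Differentiating the loop-closure r₂e^{iθ₂}+r₃e^{iθ₃}=r₁+r₄e^{iθ₄} gives r₂ω₂e^{iθ₂}+r₃ω₃e^{iθ₃}=r₄ω₄e^{iθ₄}.
Eliminating the other unknown: ω₃ = r₂ω₂ sin(θ₄−θ₂) / [r₃ sin(θ₃−θ₄)].
Numerator sine = -0.21985; denominator sine = +0.45710.
Result = 0.1333·0.8168·(-0.21985) / (0.4464·(+0.45710)) = -0.11731 rad/s; magnitude 0.11731 rad/s.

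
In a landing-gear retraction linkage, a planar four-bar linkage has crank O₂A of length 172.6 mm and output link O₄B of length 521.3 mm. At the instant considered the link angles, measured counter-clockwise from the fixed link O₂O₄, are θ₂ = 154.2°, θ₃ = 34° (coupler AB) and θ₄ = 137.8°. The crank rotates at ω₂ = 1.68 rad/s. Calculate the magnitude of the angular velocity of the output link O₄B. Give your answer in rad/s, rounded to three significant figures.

ω₂ = 1.68 rad/s
Differentiating the loop-closure r₂e^{iθ₂}+r₃e^{iθ₃}=r₁+r₄e^{iθ₄} gives r₂ω₂e^{iθ₂}+r₃ω₃e^{iθ₃}=r₄ω₄e^{iθ₄}.
Eliminating the other unknown: ω₄ = r₂ω₂ sin(θ₂−θ₃) / [r₄ sin(θ₄−θ₃)].
Numerator sine = +0.86427; denominator sine = +0.97113.
Result = 0.1726·1.68·(+0.86427) / (0.5213·(+0.97113)) = +0.49503 rad/s; magnitude 0.49503 rad/s.

0.495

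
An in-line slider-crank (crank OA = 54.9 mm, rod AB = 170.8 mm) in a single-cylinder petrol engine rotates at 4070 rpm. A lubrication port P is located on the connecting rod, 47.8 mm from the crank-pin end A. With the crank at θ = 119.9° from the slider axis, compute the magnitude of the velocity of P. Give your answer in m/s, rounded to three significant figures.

ω = 426.2 rad/s.  Crank-pin speed |V_A| = rω = 23.399 m/s, perpendicular to OA.
Rod angle: sinφ = −(r/L) sinθ ⇒ φ = -16.179°; ω_rod = −rω cosθ/√(L²−r²sin²θ) = +71.107 rad/s.
V_P = V_A + ω_rod × AP, with AP = 0.0478 m along the rod.
Components: V_Px = −rω sinθ − a·ω_rod·sinφ = -19.337 m/s;  V_Py = rω cosθ + a·ω_rod·cosφ = -8.3998 m/s.
|V_P| = √(V_Px² + V_Py²) = 21.083 m/s.

21.1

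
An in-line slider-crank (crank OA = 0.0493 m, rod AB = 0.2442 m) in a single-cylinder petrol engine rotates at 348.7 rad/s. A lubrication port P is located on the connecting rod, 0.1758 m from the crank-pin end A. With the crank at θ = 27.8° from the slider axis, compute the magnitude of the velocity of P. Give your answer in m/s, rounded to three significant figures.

10.0

ω = 348.7 rad/s.  Crank-pin speed |V_A| = rω = 17.191 m/s, perpendicular to OA.
Rod angle: sinφ = −(r/L) sinθ ⇒ φ = -5.403°; ω_rod = −rω cosθ/√(L²−r²sin²θ) = -62.55 rad/s.
V_P = V_A + ω_rod × AP, with AP = 0.1758 m along the rod.
Components: V_Px = −rω sinθ − a·ω_rod·sinφ = -9.053 m/s;  V_Py = rω cosθ + a·ω_rod·cosφ = +4.2594 m/s.
|V_P| = √(V_Px² + V_Py²) = 10.005 m/s.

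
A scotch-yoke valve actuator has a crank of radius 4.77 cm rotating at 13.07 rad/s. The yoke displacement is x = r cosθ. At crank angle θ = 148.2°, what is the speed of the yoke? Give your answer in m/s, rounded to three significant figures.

ω = 13.07 rad/s
x = r cosθ ⇒ ẋ = −rω sinθ.
|v| = rω|sinθ| = 0.0477·13.07·|sin 148.2°| = 0.32852 m/s.

0.329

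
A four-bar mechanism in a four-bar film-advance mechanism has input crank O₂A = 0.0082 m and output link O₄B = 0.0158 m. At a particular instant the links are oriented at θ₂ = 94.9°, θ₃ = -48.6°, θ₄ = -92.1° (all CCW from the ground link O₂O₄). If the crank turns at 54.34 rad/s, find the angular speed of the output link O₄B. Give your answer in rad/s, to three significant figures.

ω₂ = 54.34 rad/s
Differentiating the loop-closure r₂e^{iθ₂}+r₃e^{iθ₃}=r₁+r₄e^{iθ₄} gives r₂ω₂e^{iθ₂}+r₃ω₃e^{iθ₃}=r₄ω₄e^{iθ₄}.
Eliminating the other unknown: ω₄ = r₂ω₂ sin(θ₂−θ₃) / [r₄ sin(θ₄−θ₃)].
Numerator sine = +0.59482; denominator sine = -0.68835.
Result = 0.0082·54.34·(+0.59482) / (0.0158·(-0.68835)) = -24.37 rad/s; magnitude 24.37 rad/s.

24.4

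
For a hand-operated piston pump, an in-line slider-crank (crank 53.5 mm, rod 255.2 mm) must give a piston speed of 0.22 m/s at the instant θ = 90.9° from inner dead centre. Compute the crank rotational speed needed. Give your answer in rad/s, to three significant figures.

4.13

For an in-line slider-crank, |v_piston| = rω|sinθ|·[1 + r cosθ/√(L² − r² sin²θ)].
With r = 0.0535 m, L = 0.2552 m, θ = 90.9°: the bracketed kinematic factor |dx/dθ| = 0.053313 m.
ω = v/|dx/dθ| = 0.22/0.053313 = 4.1266 rad/s.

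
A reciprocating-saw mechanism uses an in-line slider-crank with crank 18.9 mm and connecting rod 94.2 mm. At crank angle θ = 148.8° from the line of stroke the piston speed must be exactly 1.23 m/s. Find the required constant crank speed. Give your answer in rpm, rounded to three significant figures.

For an in-line slider-crank, |v_piston| = rω|sinθ|·[1 + r cosθ/√(L² − r² sin²θ)].
With r = 0.0189 m, L = 0.0942 m, θ = 148.8°: the bracketed kinematic factor |dx/dθ| = 0.0081013 m.
ω = v/|dx/dθ| = 1.23/0.0081013 = 151.83 rad/s.
N = 60ω/(2π) = 1449.8 rpm.

1450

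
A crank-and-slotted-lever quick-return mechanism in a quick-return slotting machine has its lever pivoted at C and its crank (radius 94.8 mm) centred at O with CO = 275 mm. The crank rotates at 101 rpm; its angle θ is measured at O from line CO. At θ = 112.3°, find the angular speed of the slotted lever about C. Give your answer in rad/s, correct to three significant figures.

ω = 10.58 rad/s (from 101 rpm).
Crank pin A relative to C: A = (d + r cosθ, r sinθ); lever angle φ = atan2(r sinθ, d + r cosθ).
Differentiating tanφ: φ̇ = rω(d cosθ + r)/(d² + r² + 2dr cosθ).
d² + r² + 2dr cosθ = |CA|² = 0.0648272 m²;  d cosθ + r = -0.0095504 m.
|ω_lever| = |0.0948·10.58·-0.0095504| / 0.0648272 = 0.14772 rad/s.

0.148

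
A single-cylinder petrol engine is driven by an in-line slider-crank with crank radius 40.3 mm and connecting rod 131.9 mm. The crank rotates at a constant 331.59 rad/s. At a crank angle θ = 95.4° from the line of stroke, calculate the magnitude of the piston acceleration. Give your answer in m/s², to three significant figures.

ω = 331.6 rad/s
x(θ) = r cosθ + √(L² − r² sin²θ); with ω constant, a = ω²·d²x/dθ².
d²x/dθ² = −r cosθ − r²(cos2θ)/√u − r⁴ sin²2θ/(4u^{3/2}),  u = L² − r² sin²θ = 0.0157879 m².
Substituting r = 0.0403 m, L = 0.1319 m, θ = 95.4°: d²x/dθ² = +0.016477 m.
a = ω²·d²x/dθ² = (331.6)²·(+0.016477) = +1811.7 m/s²;  |a| = 1811.7 m/s².

1810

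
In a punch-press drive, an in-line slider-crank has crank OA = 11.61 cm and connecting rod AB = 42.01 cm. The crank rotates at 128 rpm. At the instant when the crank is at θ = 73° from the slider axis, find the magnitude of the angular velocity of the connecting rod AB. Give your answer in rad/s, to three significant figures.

ω = 13.4 rad/s (converted from 128 rpm).
The rod makes angle φ with the slider axis where L sinφ = r sinθ; differentiating, L cosφ·φ̇ = r ω cosθ.
L cosφ = √(L² − r² sin²θ) = 0.40516 m.
|ω_rod| = r ω |cosθ| / √(L² − r² sin²θ) = 0.1161·13.4·0.29237/0.40516 = 1.123 rad/s.

1.12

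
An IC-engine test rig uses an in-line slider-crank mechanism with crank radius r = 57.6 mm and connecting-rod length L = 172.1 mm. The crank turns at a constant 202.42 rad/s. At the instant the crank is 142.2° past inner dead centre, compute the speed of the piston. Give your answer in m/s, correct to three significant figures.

5.22

ω = 202.4 rad/s
For an in-line slider-crank, x = r cosθ + √(L² − r² sin²θ), so v = −rω sinθ·[1 + r cosθ/√(L² − r² sin²θ)].
With r = 0.0576 m, L = 0.1721 m, θ = 142.2°: √(L² − r² sin²θ) = 0.16844 m.
v = −0.0576·202.4·0.61291·[1 + 0.0576·-0.79016/0.16844] = -5.2152 m/s.
|v| = 5.2152 m/s.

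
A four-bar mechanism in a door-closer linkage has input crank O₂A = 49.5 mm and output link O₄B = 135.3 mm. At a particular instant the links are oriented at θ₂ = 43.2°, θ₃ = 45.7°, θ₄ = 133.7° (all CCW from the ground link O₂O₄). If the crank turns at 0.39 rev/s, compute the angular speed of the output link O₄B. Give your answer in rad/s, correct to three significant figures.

0.0391

ω₂ = 2.45 rad/s (from 0.39 rev/s).
Differentiating the loop-closure r₂e^{iθ₂}+r₃e^{iθ₃}=r₁+r₄e^{iθ₄} gives r₂ω₂e^{iθ₂}+r₃ω₃e^{iθ₃}=r₄ω₄e^{iθ₄}.
Eliminating the other unknown: ω₄ = r₂ω₂ sin(θ₂−θ₃) / [r₄ sin(θ₄−θ₃)].
Numerator sine = -0.04362; denominator sine = +0.99939.
Result = 0.0495·2.45·(-0.04362) / (0.1353·(+0.99939)) = -0.039129 rad/s; magnitude 0.039129 rad/s.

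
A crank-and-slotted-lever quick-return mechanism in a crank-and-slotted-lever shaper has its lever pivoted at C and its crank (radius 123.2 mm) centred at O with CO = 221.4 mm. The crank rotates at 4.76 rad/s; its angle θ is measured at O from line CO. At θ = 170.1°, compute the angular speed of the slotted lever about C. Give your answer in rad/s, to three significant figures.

5.32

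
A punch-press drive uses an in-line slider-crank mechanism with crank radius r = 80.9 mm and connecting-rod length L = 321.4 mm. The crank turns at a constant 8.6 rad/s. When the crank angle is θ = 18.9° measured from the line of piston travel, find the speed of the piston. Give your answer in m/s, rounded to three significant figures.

ω = 8.6 rad/s
For an in-line slider-crank, x = r cosθ + √(L² − r² sin²θ), so v = −rω sinθ·[1 + r cosθ/√(L² − r² sin²θ)].
With r = 0.0809 m, L = 0.3214 m, θ = 18.9°: √(L² − r² sin²θ) = 0.32033 m.
v = −0.0809·8.6·0.32392·[1 + 0.0809·0.94609/0.32033] = -0.27921 m/s.
|v| = 0.27921 m/s.

0.279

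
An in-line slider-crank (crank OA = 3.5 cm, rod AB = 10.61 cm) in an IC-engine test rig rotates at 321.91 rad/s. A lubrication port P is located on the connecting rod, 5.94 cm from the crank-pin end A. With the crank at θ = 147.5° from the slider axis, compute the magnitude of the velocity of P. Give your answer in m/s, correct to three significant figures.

6.59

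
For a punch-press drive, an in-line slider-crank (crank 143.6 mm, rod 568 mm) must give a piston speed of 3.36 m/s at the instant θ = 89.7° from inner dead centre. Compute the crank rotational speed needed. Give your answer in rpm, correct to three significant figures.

223

For an in-line slider-crank, |v_piston| = rω|sinθ|·[1 + r cosθ/√(L² − r² sin²θ)].
With r = 0.1436 m, L = 0.568 m, θ = 89.7°: the bracketed kinematic factor |dx/dθ| = 0.14379 m.
ω = v/|dx/dθ| = 3.36/0.14379 = 23.367 rad/s.
N = 60ω/(2π) = 223.14 rpm.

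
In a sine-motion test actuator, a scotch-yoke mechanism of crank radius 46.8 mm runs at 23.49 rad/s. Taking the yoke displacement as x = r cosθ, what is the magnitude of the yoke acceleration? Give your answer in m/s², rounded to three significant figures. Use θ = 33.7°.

21.5

ω = 23.49 rad/s
x = r cosθ ⇒ ẍ = −rω² cosθ (ω constant).
|a| = rω²|cosθ| = 0.0468·(23.49)²·|cos 33.7°| = 21.484 m/s².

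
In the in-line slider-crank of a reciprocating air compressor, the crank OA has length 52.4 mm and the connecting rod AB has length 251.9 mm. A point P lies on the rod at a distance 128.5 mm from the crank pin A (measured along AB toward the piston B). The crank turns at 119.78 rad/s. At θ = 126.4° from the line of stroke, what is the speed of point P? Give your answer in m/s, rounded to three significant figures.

5.07

ω = 119.8 rad/s.  Crank-pin speed |V_A| = rω = 6.2765 m/s, perpendicular to OA.
Rod angle: sinφ = −(r/L) sinθ ⇒ φ = -9.639°; ω_rod = −rω cosθ/√(L²−r²sin²θ) = +14.998 rad/s.
V_P = V_A + ω_rod × AP, with AP = 0.1285 m along the rod.
Components: V_Px = −rω sinθ − a·ω_rod·sinφ = -4.7292 m/s;  V_Py = rω cosθ + a·ω_rod·cosφ = -1.8246 m/s.
|V_P| = √(V_Px² + V_Py²) = 5.069 m/s.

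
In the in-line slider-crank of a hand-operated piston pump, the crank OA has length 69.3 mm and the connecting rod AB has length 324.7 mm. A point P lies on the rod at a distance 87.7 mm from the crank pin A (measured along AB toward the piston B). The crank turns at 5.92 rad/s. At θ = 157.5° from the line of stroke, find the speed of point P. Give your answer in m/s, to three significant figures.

0.314

ω = 5.92 rad/s.  Crank-pin speed |V_A| = rω = 0.41026 m/s, perpendicular to OA.
Rod angle: sinφ = −(r/L) sinθ ⇒ φ = -4.685°; ω_rod = −rω cosθ/√(L²−r²sin²θ) = +1.1712 rad/s.
V_P = V_A + ω_rod × AP, with AP = 0.0877 m along the rod.
Components: V_Px = −rω sinθ − a·ω_rod·sinφ = -0.14861 m/s;  V_Py = rω cosθ + a·ω_rod·cosφ = -0.27665 m/s.
|V_P| = √(V_Px² + V_Py²) = 0.31404 m/s.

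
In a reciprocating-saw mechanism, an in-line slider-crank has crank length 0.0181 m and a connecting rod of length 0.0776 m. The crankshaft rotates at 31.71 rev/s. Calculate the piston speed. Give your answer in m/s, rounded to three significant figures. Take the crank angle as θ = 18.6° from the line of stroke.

ω = 2π·31.7 = 199.2 rad/s
For an in-line slider-crank, x = r cosθ + √(L² − r² sin²θ), so v = −rω sinθ·[1 + r cosθ/√(L² − r² sin²θ)].
With r = 0.0181 m, L = 0.0776 m, θ = 18.6°: √(L² − r² sin²θ) = 0.077385 m.
v = −0.0181·199.2·0.31896·[1 + 0.0181·0.94777/0.077385] = -1.4052 m/s.
|v| = 1.4052 m/s.

1.41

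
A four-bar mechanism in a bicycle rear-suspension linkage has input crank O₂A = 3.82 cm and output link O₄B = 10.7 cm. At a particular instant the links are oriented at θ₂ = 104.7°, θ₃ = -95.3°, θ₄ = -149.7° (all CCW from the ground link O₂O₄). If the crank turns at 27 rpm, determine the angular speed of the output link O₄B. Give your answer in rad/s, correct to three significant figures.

ω₂ = 2.827 rad/s (from 27 rpm).
Differentiating the loop-closure r₂e^{iθ₂}+r₃e^{iθ₃}=r₁+r₄e^{iθ₄} gives r₂ω₂e^{iθ₂}+r₃ω₃e^{iθ₃}=r₄ω₄e^{iθ₄}.
Eliminating the other unknown: ω₄ = r₂ω₂ sin(θ₂−θ₃) / [r₄ sin(θ₄−θ₃)].
Numerator sine = -0.34202; denominator sine = -0.81310.
Result = 0.0382·2.827·(-0.34202) / (0.107·(-0.81310)) = +0.4246 rad/s; magnitude 0.4246 rad/s.

0.425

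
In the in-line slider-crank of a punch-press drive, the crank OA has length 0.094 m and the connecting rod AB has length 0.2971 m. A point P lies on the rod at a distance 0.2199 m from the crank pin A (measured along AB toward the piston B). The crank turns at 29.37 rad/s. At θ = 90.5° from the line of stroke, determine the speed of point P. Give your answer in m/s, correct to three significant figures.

2.75

ω = 29.37 rad/s.  Crank-pin speed |V_A| = rω = 2.7608 m/s, perpendicular to OA.
Rod angle: sinφ = −(r/L) sinθ ⇒ φ = -18.444°; ω_rod = −rω cosθ/√(L²−r²sin²θ) = +0.085482 rad/s.
V_P = V_A + ω_rod × AP, with AP = 0.2199 m along the rod.
Components: V_Px = −rω sinθ − a·ω_rod·sinφ = -2.7547 m/s;  V_Py = rω cosθ + a·ω_rod·cosφ = -0.0062602 m/s.
|V_P| = √(V_Px² + V_Py²) = 2.7547 m/s.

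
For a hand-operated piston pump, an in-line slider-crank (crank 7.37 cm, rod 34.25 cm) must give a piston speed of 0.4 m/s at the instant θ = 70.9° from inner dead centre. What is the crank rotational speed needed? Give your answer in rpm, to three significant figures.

51.2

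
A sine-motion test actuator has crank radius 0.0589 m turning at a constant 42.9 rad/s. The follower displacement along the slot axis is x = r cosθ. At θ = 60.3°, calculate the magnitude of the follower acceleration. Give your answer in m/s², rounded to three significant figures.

53.7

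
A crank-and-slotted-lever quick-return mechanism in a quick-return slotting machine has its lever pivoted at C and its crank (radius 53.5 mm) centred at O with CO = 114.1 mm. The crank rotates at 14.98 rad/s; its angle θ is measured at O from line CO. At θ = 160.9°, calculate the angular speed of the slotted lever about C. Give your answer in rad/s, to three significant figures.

10.0

ω = 14.98 rad/s
Crank pin A relative to C: A = (d + r cosθ, r sinθ); lever angle φ = atan2(r sinθ, d + r cosθ).
Differentiating tanφ: φ̇ = rω(d cosθ + r)/(d² + r² + 2dr cosθ).
d² + r² + 2dr cosθ = |CA|² = 0.00434446 m²;  d cosθ + r = -0.054319 m.
|ω_lever| = |0.0535·14.98·-0.054319| / 0.00434446 = 10.02 rad/s.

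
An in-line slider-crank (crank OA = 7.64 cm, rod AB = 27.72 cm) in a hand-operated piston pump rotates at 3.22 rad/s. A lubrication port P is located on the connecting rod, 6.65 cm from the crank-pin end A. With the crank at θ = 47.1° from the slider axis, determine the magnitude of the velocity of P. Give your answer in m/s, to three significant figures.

0.227

ω = 3.22 rad/s.  Crank-pin speed |V_A| = rω = 0.24601 m/s, perpendicular to OA.
Rod angle: sinφ = −(r/L) sinθ ⇒ φ = -11.648°; ω_rod = −rω cosθ/√(L²−r²sin²θ) = -0.61683 rad/s.
V_P = V_A + ω_rod × AP, with AP = 0.0665 m along the rod.
Components: V_Px = −rω sinθ − a·ω_rod·sinφ = -0.18849 m/s;  V_Py = rω cosθ + a·ω_rod·cosφ = +0.12729 m/s.
|V_P| = √(V_Px² + V_Py²) = 0.22745 m/s.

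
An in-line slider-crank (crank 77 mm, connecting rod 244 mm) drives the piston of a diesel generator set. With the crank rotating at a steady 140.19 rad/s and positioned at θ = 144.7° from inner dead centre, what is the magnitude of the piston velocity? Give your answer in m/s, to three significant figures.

4.60

ω = 140.2 rad/s
For an in-line slider-crank, x = r cosθ + √(L² − r² sin²θ), so v = −rω sinθ·[1 + r cosθ/√(L² − r² sin²θ)].
With r = 0.077 m, L = 0.244 m, θ = 144.7°: √(L² − r² sin²θ) = 0.23991 m.
v = −0.077·140.2·0.57786·[1 + 0.077·-0.81614/0.23991] = -4.6038 m/s.
|v| = 4.6038 m/s.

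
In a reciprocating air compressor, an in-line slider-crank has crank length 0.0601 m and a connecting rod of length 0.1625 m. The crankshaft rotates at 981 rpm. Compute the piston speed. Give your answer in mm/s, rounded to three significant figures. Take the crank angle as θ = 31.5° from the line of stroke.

ω = 2π·981/60 = 102.7 rad/s
For an in-line slider-crank, x = r cosθ + √(L² − r² sin²θ), so v = −rω sinθ·[1 + r cosθ/√(L² − r² sin²θ)].
With r = 0.0601 m, L = 0.1625 m, θ = 31.5°: √(L² − r² sin²θ) = 0.15944 m.
v = −0.0601·102.7·0.52250·[1 + 0.0601·0.85264/0.15944] = -4.2628 m/s.
|v| = 4.2628 m/s = 4262.8 mm/s.

4260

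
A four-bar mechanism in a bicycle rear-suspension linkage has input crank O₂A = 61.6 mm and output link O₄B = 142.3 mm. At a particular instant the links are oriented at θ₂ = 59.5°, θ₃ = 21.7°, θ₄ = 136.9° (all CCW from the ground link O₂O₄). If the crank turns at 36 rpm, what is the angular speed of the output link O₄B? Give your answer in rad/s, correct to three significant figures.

ω₂ = 3.77 rad/s (from 36 rpm).
Differentiating the loop-closure r₂e^{iθ₂}+r₃e^{iθ₃}=r₁+r₄e^{iθ₄} gives r₂ω₂e^{iθ₂}+r₃ω₃e^{iθ₃}=r₄ω₄e^{iθ₄}.
Eliminating the other unknown: ω₄ = r₂ω₂ sin(θ₂−θ₃) / [r₄ sin(θ₄−θ₃)].
Numerator sine = +0.61291; denominator sine = +0.90483.
Result = 0.0616·3.77·(+0.61291) / (0.1423·(+0.90483)) = +1.1054 rad/s; magnitude 1.1054 rad/s.

1.11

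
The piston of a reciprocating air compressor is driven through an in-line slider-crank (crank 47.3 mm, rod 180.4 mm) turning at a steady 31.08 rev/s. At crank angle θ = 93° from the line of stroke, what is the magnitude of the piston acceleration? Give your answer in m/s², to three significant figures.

582

ω = 2π·31.1 = 195.3 rad/s
x(θ) = r cosθ + √(L² − r² sin²θ); with ω constant, a = ω²·d²x/dθ².
d²x/dθ² = −r cosθ − r²(cos2θ)/√u − r⁴ sin²2θ/(4u^{3/2}),  u = L² − r² sin²θ = 0.030313 m².
Substituting r = 0.0473 m, L = 0.1804 m, θ = 93°: d²x/dθ² = +0.015253 m.
a = ω²·d²x/dθ² = (195.3)²·(+0.015253) = +581.66 m/s²;  |a| = 581.66 m/s².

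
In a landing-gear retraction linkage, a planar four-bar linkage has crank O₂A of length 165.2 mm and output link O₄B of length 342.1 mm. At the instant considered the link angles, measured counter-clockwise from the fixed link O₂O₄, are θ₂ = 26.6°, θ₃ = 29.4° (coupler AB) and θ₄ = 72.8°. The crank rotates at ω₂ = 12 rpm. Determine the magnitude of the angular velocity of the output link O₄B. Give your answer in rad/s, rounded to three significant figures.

0.0431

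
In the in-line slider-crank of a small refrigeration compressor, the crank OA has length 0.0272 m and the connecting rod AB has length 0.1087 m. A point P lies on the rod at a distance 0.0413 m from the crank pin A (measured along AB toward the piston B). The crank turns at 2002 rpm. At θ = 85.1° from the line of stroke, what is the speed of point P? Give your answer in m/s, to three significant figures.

5.74

ω = 209.6 rad/s.  Crank-pin speed |V_A| = rω = 5.7025 m/s, perpendicular to OA.
Rod angle: sinφ = −(r/L) sinθ ⇒ φ = -14.437°; ω_rod = −rω cosθ/√(L²−r²sin²θ) = -4.6271 rad/s.
V_P = V_A + ω_rod × AP, with AP = 0.0413 m along the rod.
Components: V_Px = −rω sinθ − a·ω_rod·sinφ = -5.7293 m/s;  V_Py = rω cosθ + a·ω_rod·cosφ = +0.30202 m/s.
|V_P| = √(V_Px² + V_Py²) = 5.7372 m/s.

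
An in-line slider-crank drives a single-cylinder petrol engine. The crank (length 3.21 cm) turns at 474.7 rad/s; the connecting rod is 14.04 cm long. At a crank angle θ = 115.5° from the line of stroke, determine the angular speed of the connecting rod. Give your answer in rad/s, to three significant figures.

ω = 474.7 rad/s
The rod makes angle φ with the slider axis where L sinφ = r sinθ; differentiating, L cosφ·φ̇ = r ω cosθ.
L cosφ = √(L² − r² sin²θ) = 0.13738 m.
|ω_rod| = r ω |cosθ| / √(L² − r² sin²θ) = 0.0321·474.7·0.43051/0.13738 = 47.752 rad/s.

47.8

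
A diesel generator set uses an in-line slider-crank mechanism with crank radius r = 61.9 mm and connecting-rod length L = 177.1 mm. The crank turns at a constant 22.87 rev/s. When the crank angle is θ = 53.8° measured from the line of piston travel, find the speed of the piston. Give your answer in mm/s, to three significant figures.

8720

ω = 2π·22.9 = 143.7 rad/s
For an in-line slider-crank, x = r cosθ + √(L² − r² sin²θ), so v = −rω sinθ·[1 + r cosθ/√(L² − r² sin²θ)].
With r = 0.0619 m, L = 0.1771 m, θ = 53.8°: √(L² − r² sin²θ) = 0.16991 m.
v = −0.0619·143.7·0.80696·[1 + 0.0619·0.59061/0.16991] = -8.7222 m/s.
|v| = 8.7222 m/s = 8722.2 mm/s.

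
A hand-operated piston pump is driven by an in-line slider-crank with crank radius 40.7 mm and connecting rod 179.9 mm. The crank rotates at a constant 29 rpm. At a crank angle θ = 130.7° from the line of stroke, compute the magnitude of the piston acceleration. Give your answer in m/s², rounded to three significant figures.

ω = 2π·29/60 = 3.037 rad/s
x(θ) = r cosθ + √(L² − r² sin²θ); with ω constant, a = ω²·d²x/dθ².
d²x/dθ² = −r cosθ − r²(cos2θ)/√u − r⁴ sin²2θ/(4u^{3/2}),  u = L² − r² sin²θ = 0.0314119 m².
Substituting r = 0.0407 m, L = 0.1799 m, θ = 130.7°: d²x/dθ² = +0.027818 m.
a = ω²·d²x/dθ² = (3.037)²·(+0.027818) = +0.25655 m/s²;  |a| = 0.25655 m/s².

0.257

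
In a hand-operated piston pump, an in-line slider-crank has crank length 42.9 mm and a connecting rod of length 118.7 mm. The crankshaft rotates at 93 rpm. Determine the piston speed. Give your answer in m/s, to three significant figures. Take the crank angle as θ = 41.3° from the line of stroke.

ω = 2π·93/60 = 9.739 rad/s
For an in-line slider-crank, x = r cosθ + √(L² − r² sin²θ), so v = −rω sinθ·[1 + r cosθ/√(L² − r² sin²θ)].
With r = 0.0429 m, L = 0.1187 m, θ = 41.3°: √(L² − r² sin²θ) = 0.11527 m.
v = −0.0429·9.739·0.66000·[1 + 0.0429·0.75126/0.11527] = -0.35285 m/s.
|v| = 0.35285 m/s.

0.353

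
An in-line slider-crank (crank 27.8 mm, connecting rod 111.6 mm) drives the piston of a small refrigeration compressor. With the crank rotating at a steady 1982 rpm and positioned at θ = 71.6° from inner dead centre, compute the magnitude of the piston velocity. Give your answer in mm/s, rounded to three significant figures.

5920

ω = 2π·1982/60 = 207.6 rad/s
For an in-line slider-crank, x = r cosθ + √(L² − r² sin²θ), so v = −rω sinθ·[1 + r cosθ/√(L² − r² sin²θ)].
With r = 0.0278 m, L = 0.1116 m, θ = 71.6°: √(L² − r² sin²θ) = 0.10844 m.
v = −0.0278·207.6·0.94888·[1 + 0.0278·0.31565/0.10844] = -5.9181 m/s.
|v| = 5.9181 m/s = 5918.1 mm/s.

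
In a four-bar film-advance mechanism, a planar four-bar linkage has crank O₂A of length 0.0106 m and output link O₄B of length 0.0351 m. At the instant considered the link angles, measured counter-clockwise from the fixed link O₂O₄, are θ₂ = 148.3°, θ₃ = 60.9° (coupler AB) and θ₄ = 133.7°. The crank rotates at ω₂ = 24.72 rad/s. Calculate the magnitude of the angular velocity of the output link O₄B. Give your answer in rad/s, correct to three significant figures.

ω₂ = 24.72 rad/s
Differentiating the loop-closure r₂e^{iθ₂}+r₃e^{iθ₃}=r₁+r₄e^{iθ₄} gives r₂ω₂e^{iθ₂}+r₃ω₃e^{iθ₃}=r₄ω₄e^{iθ₄}.
Eliminating the other unknown: ω₄ = r₂ω₂ sin(θ₂−θ₃) / [r₄ sin(θ₄−θ₃)].
Numerator sine = +0.99897; denominator sine = +0.95528.
Result = 0.0106·24.72·(+0.99897) / (0.0351·(+0.95528)) = +7.8067 rad/s; magnitude 7.8067 rad/s.

7.81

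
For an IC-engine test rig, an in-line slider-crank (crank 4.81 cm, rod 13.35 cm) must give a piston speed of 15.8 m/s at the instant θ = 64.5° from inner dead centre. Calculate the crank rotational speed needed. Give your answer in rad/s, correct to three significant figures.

313

For an in-line slider-crank, |v_piston| = rω|sinθ|·[1 + r cosθ/√(L² − r² sin²θ)].
With r = 0.0481 m, L = 0.1335 m, θ = 64.5°: the bracketed kinematic factor |dx/dθ| = 0.050536 m.
ω = v/|dx/dθ| = 15.8/0.050536 = 312.65 rad/s.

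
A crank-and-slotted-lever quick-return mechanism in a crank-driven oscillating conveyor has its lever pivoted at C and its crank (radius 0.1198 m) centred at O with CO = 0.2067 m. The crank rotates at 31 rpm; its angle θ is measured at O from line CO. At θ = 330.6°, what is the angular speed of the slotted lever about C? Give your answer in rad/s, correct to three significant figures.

ω = 3.246 rad/s (from 31 rpm).
Crank pin A relative to C: A = (d + r cosθ, r sinθ); lever angle φ = atan2(r sinθ, d + r cosθ).
Differentiating tanφ: φ̇ = rω(d cosθ + r)/(d² + r² + 2dr cosθ).
d² + r² + 2dr cosθ = |CA|² = 0.100224 m²;  d cosθ + r = +0.29988 m.
|ω_lever| = |0.1198·3.246·+0.29988| / 0.100224 = 1.1637 rad/s.

1.16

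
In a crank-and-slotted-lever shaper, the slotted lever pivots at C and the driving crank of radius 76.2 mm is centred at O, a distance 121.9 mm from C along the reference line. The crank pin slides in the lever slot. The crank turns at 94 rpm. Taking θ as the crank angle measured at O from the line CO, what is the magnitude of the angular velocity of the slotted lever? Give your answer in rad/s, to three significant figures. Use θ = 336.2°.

3.74

ω = 9.844 rad/s (from 94 rpm).
Crank pin A relative to C: A = (d + r cosθ, r sinθ); lever angle φ = atan2(r sinθ, d + r cosθ).
Differentiating tanφ: φ̇ = rω(d cosθ + r)/(d² + r² + 2dr cosθ).
d² + r² + 2dr cosθ = |CA|² = 0.0376638 m²;  d cosθ + r = +0.18773 m.
|ω_lever| = |0.0762·9.844·+0.18773| / 0.0376638 = 3.7388 rad/s.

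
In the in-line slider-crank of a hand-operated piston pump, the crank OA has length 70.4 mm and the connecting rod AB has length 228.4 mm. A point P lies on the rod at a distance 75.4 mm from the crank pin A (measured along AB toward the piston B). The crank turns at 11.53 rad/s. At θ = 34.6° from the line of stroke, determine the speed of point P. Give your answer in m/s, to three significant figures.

0.671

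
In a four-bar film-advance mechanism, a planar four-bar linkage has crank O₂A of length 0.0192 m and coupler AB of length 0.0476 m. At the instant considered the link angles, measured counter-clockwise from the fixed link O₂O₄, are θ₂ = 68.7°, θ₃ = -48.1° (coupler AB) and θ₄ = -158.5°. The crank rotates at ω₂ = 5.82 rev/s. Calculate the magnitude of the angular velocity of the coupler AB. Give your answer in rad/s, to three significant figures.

ω₂ = 36.57 rad/s (from 5.82 rev/s).
Differentiating the loop-closure r₂e^{iθ₂}+r₃e^{iθ₃}=r₁+r₄e^{iθ₄} gives r₂ω₂e^{iθ₂}+r₃ω₃e^{iθ₃}=r₄ω₄e^{iθ₄}.
Eliminating the other unknown: ω₃ = r₂ω₂ sin(θ₄−θ₂) / [r₃ sin(θ₃−θ₄)].
Numerator sine = +0.73373; denominator sine = +0.93728.
Result = 0.0192·36.57·(+0.73373) / (0.0476·(+0.93728)) = +11.547 rad/s; magnitude 11.547 rad/s.

11.5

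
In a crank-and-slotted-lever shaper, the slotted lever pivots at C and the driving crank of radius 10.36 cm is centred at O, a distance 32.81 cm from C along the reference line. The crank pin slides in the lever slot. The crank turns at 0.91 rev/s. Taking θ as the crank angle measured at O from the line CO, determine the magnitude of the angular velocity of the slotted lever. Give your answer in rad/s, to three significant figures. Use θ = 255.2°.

0.116

ω = 5.718 rad/s (from 0.91 rev/s).
Crank pin A relative to C: A = (d + r cosθ, r sinθ); lever angle φ = atan2(r sinθ, d + r cosθ).
Differentiating tanφ: φ̇ = rω(d cosθ + r)/(d² + r² + 2dr cosθ).
d² + r² + 2dr cosθ = |CA|² = 0.101017 m²;  d cosθ + r = +0.019788 m.
|ω_lever| = |0.1036·5.718·+0.019788| / 0.101017 = 0.11604 rad/s.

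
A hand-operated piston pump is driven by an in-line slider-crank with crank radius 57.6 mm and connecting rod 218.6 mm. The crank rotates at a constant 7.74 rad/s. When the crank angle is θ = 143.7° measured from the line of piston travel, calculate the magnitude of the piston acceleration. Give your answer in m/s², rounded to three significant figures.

2.49

ω = 7.74 rad/s
x(θ) = r cosθ + √(L² − r² sin²θ); with ω constant, a = ω²·d²x/dθ².
d²x/dθ² = −r cosθ − r²(cos2θ)/√u − r⁴ sin²2θ/(4u^{3/2}),  u = L² − r² sin²θ = 0.0466232 m².
Substituting r = 0.0576 m, L = 0.2186 m, θ = 143.7°: d²x/dθ² = +0.041578 m.
a = ω²·d²x/dθ² = (7.74)²·(+0.041578) = +2.4908 m/s²;  |a| = 2.4908 m/s².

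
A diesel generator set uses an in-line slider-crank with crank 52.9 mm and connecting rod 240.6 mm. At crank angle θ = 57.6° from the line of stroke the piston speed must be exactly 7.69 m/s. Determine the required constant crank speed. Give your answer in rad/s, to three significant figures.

For an in-line slider-crank, |v_piston| = rω|sinθ|·[1 + r cosθ/√(L² − r² sin²θ)].
With r = 0.0529 m, L = 0.2406 m, θ = 57.6°: the bracketed kinematic factor |dx/dθ| = 0.05002 m.
ω = v/|dx/dθ| = 7.69/0.05002 = 153.74 rad/s.

154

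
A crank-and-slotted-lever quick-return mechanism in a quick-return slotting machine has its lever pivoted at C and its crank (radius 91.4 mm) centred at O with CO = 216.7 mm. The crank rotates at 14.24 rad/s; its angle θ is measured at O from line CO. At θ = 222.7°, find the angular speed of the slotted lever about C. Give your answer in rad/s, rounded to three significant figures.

ω = 14.24 rad/s
Crank pin A relative to C: A = (d + r cosθ, r sinθ); lever angle φ = atan2(r sinθ, d + r cosθ).
Differentiating tanφ: φ̇ = rω(d cosθ + r)/(d² + r² + 2dr cosθ).
d² + r² + 2dr cosθ = |CA|² = 0.0262009 m²;  d cosθ + r = -0.067856 m.
|ω_lever| = |0.0914·14.24·-0.067856| / 0.0262009 = 3.3708 rad/s.

3.37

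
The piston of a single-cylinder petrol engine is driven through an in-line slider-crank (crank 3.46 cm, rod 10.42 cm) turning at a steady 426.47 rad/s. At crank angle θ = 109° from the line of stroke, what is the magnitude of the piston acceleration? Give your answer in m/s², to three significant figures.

ω = 426.5 rad/s
x(θ) = r cosθ + √(L² − r² sin²θ); with ω constant, a = ω²·d²x/dθ².
d²x/dθ² = −r cosθ − r²(cos2θ)/√u − r⁴ sin²2θ/(4u^{3/2}),  u = L² − r² sin²θ = 0.00978737 m².
Substituting r = 0.0346 m, L = 0.1042 m, θ = 109°: d²x/dθ² = +0.02066 m.
a = ω²·d²x/dθ² = (426.5)²·(+0.02066) = +3757.6 m/s²;  |a| = 3757.6 m/s².

3760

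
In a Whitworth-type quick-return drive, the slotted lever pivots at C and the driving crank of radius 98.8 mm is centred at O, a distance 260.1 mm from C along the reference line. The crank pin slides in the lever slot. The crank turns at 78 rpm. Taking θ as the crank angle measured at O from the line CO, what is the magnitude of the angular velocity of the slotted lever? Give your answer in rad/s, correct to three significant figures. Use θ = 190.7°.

4.70

ω = 8.168 rad/s (from 78 rpm).
Crank pin A relative to C: A = (d + r cosθ, r sinθ); lever angle φ = atan2(r sinθ, d + r cosθ).
Differentiating tanφ: φ̇ = rω(d cosθ + r)/(d² + r² + 2dr cosθ).
d² + r² + 2dr cosθ = |CA|² = 0.0269113 m²;  d cosθ + r = -0.15678 m.
|ω_lever| = |0.0988·8.168·-0.15678| / 0.0269113 = 4.7014 rad/s.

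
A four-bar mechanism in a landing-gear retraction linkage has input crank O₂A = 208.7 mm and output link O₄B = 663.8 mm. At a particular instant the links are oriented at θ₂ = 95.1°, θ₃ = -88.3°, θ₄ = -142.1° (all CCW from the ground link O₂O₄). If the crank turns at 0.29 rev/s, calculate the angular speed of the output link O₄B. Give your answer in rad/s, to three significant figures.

0.0421

ω₂ = 1.822 rad/s (from 0.29 rev/s).
Differentiating the loop-closure r₂e^{iθ₂}+r₃e^{iθ₃}=r₁+r₄e^{iθ₄} gives r₂ω₂e^{iθ₂}+r₃ω₃e^{iθ₃}=r₄ω₄e^{iθ₄}.
Eliminating the other unknown: ω₄ = r₂ω₂ sin(θ₂−θ₃) / [r₄ sin(θ₄−θ₃)].
Numerator sine = -0.05931; denominator sine = -0.80696.
Result = 0.2087·1.822·(-0.05931) / (0.6638·(-0.80696)) = +0.042103 rad/s; magnitude 0.042103 rad/s.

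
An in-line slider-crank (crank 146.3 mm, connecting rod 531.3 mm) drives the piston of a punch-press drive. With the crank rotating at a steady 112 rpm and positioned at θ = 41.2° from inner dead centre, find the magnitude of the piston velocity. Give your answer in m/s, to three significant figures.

ω = 2π·112/60 = 11.73 rad/s
For an in-line slider-crank, x = r cosθ + √(L² − r² sin²θ), so v = −rω sinθ·[1 + r cosθ/√(L² − r² sin²θ)].
With r = 0.1463 m, L = 0.5313 m, θ = 41.2°: √(L² − r² sin²θ) = 0.52249 m.
v = −0.1463·11.73·0.65869·[1 + 0.1463·0.75241/0.52249] = -1.3684 m/s.
|v| = 1.3684 m/s.

1.37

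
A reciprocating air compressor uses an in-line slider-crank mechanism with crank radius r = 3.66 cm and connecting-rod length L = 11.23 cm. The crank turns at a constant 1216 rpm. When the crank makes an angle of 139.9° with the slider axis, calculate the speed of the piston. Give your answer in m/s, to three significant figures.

2.24

ω = 2π·1216/60 = 127.3 rad/s
For an in-line slider-crank, x = r cosθ + √(L² − r² sin²θ), so v = −rω sinθ·[1 + r cosθ/√(L² − r² sin²θ)].
With r = 0.0366 m, L = 0.1123 m, θ = 139.9°: √(L² − r² sin²θ) = 0.1098 m.
v = −0.0366·127.3·0.64412·[1 + 0.0366·-0.76492/0.1098] = -2.2366 m/s.
|v| = 2.2366 m/s.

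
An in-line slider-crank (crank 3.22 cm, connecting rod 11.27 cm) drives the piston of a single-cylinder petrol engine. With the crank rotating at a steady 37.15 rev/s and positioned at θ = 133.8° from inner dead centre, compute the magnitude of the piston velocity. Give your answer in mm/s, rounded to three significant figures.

ω = 2π·37.1 = 233.4 rad/s
For an in-line slider-crank, x = r cosθ + √(L² − r² sin²θ), so v = −rω sinθ·[1 + r cosθ/√(L² − r² sin²θ)].
With r = 0.0322 m, L = 0.1127 m, θ = 133.8°: √(L² − r² sin²θ) = 0.11028 m.
v = −0.0322·233.4·0.72176·[1 + 0.0322·-0.69214/0.11028] = -4.3285 m/s.
|v| = 4.3285 m/s = 4328.5 mm/s.

4330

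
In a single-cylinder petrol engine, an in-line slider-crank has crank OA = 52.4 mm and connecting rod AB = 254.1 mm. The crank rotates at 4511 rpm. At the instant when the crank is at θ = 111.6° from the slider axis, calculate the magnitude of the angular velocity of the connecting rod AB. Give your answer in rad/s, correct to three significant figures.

36.5

ω = 472.4 rad/s (converted from 4511 rpm).
The rod makes angle φ with the slider axis where L sinφ = r sinθ; differentiating, L cosφ·φ̇ = r ω cosθ.
L cosφ = √(L² − r² sin²θ) = 0.24939 m.
|ω_rod| = r ω |cosθ| / √(L² − r² sin²θ) = 0.0524·472.4·0.36812/0.24939 = 36.539 rad/s.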